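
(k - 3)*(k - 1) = k^2 - 4*k + 3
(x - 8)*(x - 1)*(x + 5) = x^3 - 4*x^2 - 37*x + 40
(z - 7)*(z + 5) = z^2 - 2*z - 35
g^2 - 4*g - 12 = (g - 6)*(g + 2)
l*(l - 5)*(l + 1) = l^3 - 4*l^2 - 5*l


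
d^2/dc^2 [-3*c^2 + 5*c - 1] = -6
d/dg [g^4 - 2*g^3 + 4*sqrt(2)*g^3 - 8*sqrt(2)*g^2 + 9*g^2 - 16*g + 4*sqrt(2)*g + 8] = 4*g^3 - 6*g^2 + 12*sqrt(2)*g^2 - 16*sqrt(2)*g + 18*g - 16 + 4*sqrt(2)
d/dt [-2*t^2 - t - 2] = -4*t - 1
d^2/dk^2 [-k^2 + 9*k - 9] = -2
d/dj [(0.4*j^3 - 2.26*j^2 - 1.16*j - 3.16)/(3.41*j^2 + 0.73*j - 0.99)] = (1.364*j^4 + 0.584*j^3 + 1.1178*j^2 + 26.026*j + 3.4552)/(11.6281*j^4 + 4.9786*j^3 - 6.2189*j^2 - 1.4454*j + 0.9801)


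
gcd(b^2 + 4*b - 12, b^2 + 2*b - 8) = b - 2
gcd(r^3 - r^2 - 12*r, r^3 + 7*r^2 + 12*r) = r^2 + 3*r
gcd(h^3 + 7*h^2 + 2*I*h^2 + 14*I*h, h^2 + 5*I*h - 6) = h + 2*I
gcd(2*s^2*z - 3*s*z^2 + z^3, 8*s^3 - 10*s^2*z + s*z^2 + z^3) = 2*s^2 - 3*s*z + z^2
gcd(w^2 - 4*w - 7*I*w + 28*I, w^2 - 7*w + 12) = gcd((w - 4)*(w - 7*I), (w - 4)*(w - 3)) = w - 4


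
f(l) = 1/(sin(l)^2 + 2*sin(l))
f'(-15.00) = 0.69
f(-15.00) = -1.14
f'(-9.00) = 2.50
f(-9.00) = -1.53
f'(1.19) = -0.19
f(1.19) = 0.37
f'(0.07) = -101.84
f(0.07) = 6.91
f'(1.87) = 0.14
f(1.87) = 0.35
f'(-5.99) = -5.64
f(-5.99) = 1.51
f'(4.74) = -0.00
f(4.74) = -1.00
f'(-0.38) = -3.20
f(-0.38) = -1.65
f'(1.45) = -0.05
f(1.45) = 0.34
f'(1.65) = 0.04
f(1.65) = 0.33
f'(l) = (-2*sin(l)*cos(l) - 2*cos(l))/(sin(l)^2 + 2*sin(l))^2 = -2*(sin(l) + 1)*cos(l)/((sin(l) + 2)^2*sin(l)^2)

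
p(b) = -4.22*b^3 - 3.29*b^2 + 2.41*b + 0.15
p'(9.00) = -1082.27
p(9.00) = -3321.03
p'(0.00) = 2.41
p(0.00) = 0.15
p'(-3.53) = -132.12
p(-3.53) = 136.27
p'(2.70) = -107.65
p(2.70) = -100.39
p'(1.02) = -17.47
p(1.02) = -5.29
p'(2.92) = -124.75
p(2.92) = -125.93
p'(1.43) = -32.89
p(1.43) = -15.47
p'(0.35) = -1.44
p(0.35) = 0.41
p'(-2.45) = -57.46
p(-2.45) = 36.56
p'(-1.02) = -4.05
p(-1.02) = -1.25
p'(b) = -12.66*b^2 - 6.58*b + 2.41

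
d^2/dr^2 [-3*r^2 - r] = -6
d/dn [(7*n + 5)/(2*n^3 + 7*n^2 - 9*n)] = (-28*n^3 - 79*n^2 - 70*n + 45)/(n^2*(4*n^4 + 28*n^3 + 13*n^2 - 126*n + 81))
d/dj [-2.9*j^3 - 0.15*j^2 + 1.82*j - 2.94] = -8.7*j^2 - 0.3*j + 1.82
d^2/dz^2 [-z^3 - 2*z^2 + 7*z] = -6*z - 4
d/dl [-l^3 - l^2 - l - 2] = -3*l^2 - 2*l - 1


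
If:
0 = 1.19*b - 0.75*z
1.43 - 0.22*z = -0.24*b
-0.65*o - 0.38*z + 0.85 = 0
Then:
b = 13.11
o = -10.85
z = 20.80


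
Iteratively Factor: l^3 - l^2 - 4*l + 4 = (l + 2)*(l^2 - 3*l + 2) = (l - 1)*(l + 2)*(l - 2)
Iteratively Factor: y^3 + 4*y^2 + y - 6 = (y - 1)*(y^2 + 5*y + 6) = (y - 1)*(y + 3)*(y + 2)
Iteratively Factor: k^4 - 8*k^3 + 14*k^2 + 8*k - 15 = (k - 3)*(k^3 - 5*k^2 - k + 5) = (k - 3)*(k + 1)*(k^2 - 6*k + 5) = (k - 5)*(k - 3)*(k + 1)*(k - 1)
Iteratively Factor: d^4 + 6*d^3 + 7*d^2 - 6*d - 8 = (d - 1)*(d^3 + 7*d^2 + 14*d + 8) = (d - 1)*(d + 2)*(d^2 + 5*d + 4) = (d - 1)*(d + 1)*(d + 2)*(d + 4)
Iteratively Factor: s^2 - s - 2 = (s + 1)*(s - 2)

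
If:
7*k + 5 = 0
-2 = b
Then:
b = -2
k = -5/7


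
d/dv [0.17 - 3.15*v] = -3.15000000000000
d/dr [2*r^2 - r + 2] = 4*r - 1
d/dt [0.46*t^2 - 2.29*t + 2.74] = 0.92*t - 2.29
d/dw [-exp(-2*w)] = 2*exp(-2*w)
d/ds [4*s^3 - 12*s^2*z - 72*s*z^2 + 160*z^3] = 12*s^2 - 24*s*z - 72*z^2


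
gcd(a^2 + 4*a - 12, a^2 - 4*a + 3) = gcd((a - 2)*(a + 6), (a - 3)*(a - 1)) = 1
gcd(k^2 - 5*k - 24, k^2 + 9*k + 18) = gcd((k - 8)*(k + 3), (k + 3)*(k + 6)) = k + 3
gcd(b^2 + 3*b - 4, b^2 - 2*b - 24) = b + 4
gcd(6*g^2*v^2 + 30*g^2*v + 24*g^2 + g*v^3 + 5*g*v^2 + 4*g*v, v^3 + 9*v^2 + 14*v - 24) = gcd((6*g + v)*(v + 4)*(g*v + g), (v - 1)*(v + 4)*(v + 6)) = v + 4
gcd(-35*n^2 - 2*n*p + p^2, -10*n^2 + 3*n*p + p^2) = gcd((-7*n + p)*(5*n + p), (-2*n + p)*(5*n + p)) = 5*n + p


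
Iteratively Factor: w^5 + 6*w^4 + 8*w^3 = (w)*(w^4 + 6*w^3 + 8*w^2) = w*(w + 4)*(w^3 + 2*w^2) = w*(w + 2)*(w + 4)*(w^2) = w^2*(w + 2)*(w + 4)*(w)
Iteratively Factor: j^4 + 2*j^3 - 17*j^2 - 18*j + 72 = (j - 2)*(j^3 + 4*j^2 - 9*j - 36) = (j - 2)*(j + 3)*(j^2 + j - 12) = (j - 3)*(j - 2)*(j + 3)*(j + 4)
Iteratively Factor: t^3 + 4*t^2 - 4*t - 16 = (t + 2)*(t^2 + 2*t - 8) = (t + 2)*(t + 4)*(t - 2)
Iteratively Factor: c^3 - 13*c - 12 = (c - 4)*(c^2 + 4*c + 3) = (c - 4)*(c + 3)*(c + 1)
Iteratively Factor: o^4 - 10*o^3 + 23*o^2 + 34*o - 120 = (o + 2)*(o^3 - 12*o^2 + 47*o - 60) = (o - 3)*(o + 2)*(o^2 - 9*o + 20) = (o - 4)*(o - 3)*(o + 2)*(o - 5)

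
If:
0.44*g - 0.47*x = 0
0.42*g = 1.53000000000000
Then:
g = 3.64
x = 3.41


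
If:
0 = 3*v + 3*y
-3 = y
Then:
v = 3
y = -3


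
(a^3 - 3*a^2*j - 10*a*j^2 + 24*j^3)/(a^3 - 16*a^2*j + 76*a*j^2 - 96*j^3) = (a^2 - a*j - 12*j^2)/(a^2 - 14*a*j + 48*j^2)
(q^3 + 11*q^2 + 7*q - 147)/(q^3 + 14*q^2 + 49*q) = (q - 3)/q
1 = 1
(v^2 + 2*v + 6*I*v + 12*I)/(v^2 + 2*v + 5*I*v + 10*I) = (v + 6*I)/(v + 5*I)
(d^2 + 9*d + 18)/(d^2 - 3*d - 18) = (d + 6)/(d - 6)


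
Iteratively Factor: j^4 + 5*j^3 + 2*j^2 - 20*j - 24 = (j + 3)*(j^3 + 2*j^2 - 4*j - 8) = (j + 2)*(j + 3)*(j^2 - 4) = (j - 2)*(j + 2)*(j + 3)*(j + 2)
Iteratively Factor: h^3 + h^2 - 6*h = (h + 3)*(h^2 - 2*h) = (h - 2)*(h + 3)*(h)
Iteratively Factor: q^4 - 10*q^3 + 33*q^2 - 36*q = (q)*(q^3 - 10*q^2 + 33*q - 36) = q*(q - 3)*(q^2 - 7*q + 12) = q*(q - 4)*(q - 3)*(q - 3)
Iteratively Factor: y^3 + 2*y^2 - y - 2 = (y - 1)*(y^2 + 3*y + 2) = (y - 1)*(y + 2)*(y + 1)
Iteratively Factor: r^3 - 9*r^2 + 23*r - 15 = (r - 3)*(r^2 - 6*r + 5) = (r - 5)*(r - 3)*(r - 1)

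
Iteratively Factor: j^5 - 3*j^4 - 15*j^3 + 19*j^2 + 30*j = (j - 5)*(j^4 + 2*j^3 - 5*j^2 - 6*j) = (j - 5)*(j + 1)*(j^3 + j^2 - 6*j) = (j - 5)*(j - 2)*(j + 1)*(j^2 + 3*j) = (j - 5)*(j - 2)*(j + 1)*(j + 3)*(j)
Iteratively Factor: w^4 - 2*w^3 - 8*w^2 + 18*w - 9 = (w - 3)*(w^3 + w^2 - 5*w + 3) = (w - 3)*(w - 1)*(w^2 + 2*w - 3) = (w - 3)*(w - 1)^2*(w + 3)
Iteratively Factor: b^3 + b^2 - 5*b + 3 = (b - 1)*(b^2 + 2*b - 3) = (b - 1)^2*(b + 3)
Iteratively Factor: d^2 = (d)*(d)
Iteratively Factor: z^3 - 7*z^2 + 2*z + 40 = (z - 5)*(z^2 - 2*z - 8) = (z - 5)*(z + 2)*(z - 4)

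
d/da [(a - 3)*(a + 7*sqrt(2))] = 2*a - 3 + 7*sqrt(2)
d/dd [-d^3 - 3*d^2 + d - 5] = -3*d^2 - 6*d + 1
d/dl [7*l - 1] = 7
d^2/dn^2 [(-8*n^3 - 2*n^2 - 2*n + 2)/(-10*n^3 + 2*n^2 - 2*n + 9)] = 4*(180*n^6 + 60*n^5 + 1440*n^4 + 722*n^3 + 198*n^2 + 660*n + 113)/(1000*n^9 - 600*n^8 + 720*n^7 - 2948*n^6 + 1224*n^5 - 1212*n^4 + 2654*n^3 - 594*n^2 + 486*n - 729)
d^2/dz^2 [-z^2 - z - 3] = -2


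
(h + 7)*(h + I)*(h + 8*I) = h^3 + 7*h^2 + 9*I*h^2 - 8*h + 63*I*h - 56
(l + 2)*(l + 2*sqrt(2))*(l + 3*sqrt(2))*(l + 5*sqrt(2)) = l^4 + 2*l^3 + 10*sqrt(2)*l^3 + 20*sqrt(2)*l^2 + 62*l^2 + 60*sqrt(2)*l + 124*l + 120*sqrt(2)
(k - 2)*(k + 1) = k^2 - k - 2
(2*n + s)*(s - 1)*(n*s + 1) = 2*n^2*s^2 - 2*n^2*s + n*s^3 - n*s^2 + 2*n*s - 2*n + s^2 - s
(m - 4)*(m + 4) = m^2 - 16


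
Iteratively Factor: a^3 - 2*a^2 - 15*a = (a - 5)*(a^2 + 3*a) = (a - 5)*(a + 3)*(a)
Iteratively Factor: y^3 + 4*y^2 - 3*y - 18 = (y + 3)*(y^2 + y - 6) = (y - 2)*(y + 3)*(y + 3)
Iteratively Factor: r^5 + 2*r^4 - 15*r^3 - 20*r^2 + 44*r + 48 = (r + 1)*(r^4 + r^3 - 16*r^2 - 4*r + 48) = (r + 1)*(r + 4)*(r^3 - 3*r^2 - 4*r + 12) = (r + 1)*(r + 2)*(r + 4)*(r^2 - 5*r + 6) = (r - 2)*(r + 1)*(r + 2)*(r + 4)*(r - 3)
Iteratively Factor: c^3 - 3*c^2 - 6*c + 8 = (c - 1)*(c^2 - 2*c - 8) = (c - 1)*(c + 2)*(c - 4)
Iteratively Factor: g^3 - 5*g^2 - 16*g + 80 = (g - 4)*(g^2 - g - 20) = (g - 4)*(g + 4)*(g - 5)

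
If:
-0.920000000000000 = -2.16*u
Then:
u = 0.43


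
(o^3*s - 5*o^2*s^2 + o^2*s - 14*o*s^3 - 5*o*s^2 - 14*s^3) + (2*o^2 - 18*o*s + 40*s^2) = o^3*s - 5*o^2*s^2 + o^2*s + 2*o^2 - 14*o*s^3 - 5*o*s^2 - 18*o*s - 14*s^3 + 40*s^2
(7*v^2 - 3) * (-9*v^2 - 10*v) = -63*v^4 - 70*v^3 + 27*v^2 + 30*v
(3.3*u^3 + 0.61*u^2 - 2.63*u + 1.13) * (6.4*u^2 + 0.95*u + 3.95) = 21.12*u^5 + 7.039*u^4 - 3.2175*u^3 + 7.143*u^2 - 9.315*u + 4.4635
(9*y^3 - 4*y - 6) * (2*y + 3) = 18*y^4 + 27*y^3 - 8*y^2 - 24*y - 18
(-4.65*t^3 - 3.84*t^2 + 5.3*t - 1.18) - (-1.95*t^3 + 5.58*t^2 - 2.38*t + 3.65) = -2.7*t^3 - 9.42*t^2 + 7.68*t - 4.83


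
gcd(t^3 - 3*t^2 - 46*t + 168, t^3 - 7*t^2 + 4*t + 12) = t - 6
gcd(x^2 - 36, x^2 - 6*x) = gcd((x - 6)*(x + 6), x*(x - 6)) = x - 6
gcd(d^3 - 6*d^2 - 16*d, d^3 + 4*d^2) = d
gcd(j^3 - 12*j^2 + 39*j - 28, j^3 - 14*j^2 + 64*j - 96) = j - 4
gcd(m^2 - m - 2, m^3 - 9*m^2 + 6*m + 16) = m^2 - m - 2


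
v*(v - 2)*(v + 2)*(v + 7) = v^4 + 7*v^3 - 4*v^2 - 28*v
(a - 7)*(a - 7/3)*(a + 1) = a^3 - 25*a^2/3 + 7*a + 49/3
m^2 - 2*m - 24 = (m - 6)*(m + 4)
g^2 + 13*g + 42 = (g + 6)*(g + 7)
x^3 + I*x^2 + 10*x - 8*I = (x - 2*I)*(x - I)*(x + 4*I)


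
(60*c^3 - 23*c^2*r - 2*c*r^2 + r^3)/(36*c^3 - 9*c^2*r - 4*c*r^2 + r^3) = (5*c + r)/(3*c + r)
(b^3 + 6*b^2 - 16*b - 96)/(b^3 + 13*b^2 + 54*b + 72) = (b - 4)/(b + 3)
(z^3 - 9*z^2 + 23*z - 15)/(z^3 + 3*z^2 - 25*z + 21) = (z - 5)/(z + 7)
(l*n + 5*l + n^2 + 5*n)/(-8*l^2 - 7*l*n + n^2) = (-n - 5)/(8*l - n)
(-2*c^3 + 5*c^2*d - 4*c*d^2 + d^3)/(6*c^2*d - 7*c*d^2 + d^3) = (-2*c^2 + 3*c*d - d^2)/(d*(6*c - d))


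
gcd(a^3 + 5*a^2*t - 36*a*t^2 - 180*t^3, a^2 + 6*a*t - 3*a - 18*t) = a + 6*t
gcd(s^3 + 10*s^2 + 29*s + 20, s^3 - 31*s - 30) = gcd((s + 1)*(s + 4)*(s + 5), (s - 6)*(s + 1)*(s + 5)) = s^2 + 6*s + 5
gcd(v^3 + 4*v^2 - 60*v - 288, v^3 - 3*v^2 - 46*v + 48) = v^2 - 2*v - 48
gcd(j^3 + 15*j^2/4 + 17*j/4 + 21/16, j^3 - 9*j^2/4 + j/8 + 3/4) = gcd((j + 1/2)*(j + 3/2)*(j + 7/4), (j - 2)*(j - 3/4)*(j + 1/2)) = j + 1/2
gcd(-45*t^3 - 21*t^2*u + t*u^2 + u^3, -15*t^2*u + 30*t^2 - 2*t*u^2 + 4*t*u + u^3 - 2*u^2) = 15*t^2 + 2*t*u - u^2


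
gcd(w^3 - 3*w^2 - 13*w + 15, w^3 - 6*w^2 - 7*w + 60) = w^2 - 2*w - 15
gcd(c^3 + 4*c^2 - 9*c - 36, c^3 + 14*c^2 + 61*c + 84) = c^2 + 7*c + 12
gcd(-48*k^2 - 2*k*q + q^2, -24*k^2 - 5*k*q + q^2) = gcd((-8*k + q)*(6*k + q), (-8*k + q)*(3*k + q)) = -8*k + q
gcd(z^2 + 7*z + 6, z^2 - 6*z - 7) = z + 1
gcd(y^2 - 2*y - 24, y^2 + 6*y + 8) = y + 4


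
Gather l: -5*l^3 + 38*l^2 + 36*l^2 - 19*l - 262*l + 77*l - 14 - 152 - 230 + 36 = -5*l^3 + 74*l^2 - 204*l - 360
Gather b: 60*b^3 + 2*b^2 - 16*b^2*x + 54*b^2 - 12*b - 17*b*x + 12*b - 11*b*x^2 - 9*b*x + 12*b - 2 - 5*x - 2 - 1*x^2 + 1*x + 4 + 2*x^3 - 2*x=60*b^3 + b^2*(56 - 16*x) + b*(-11*x^2 - 26*x + 12) + 2*x^3 - x^2 - 6*x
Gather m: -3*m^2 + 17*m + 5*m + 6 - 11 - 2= -3*m^2 + 22*m - 7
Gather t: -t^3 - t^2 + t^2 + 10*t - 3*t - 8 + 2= -t^3 + 7*t - 6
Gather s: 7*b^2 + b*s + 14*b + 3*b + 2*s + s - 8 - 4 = 7*b^2 + 17*b + s*(b + 3) - 12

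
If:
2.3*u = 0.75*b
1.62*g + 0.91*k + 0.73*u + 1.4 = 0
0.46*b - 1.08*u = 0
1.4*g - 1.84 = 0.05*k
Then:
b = 0.00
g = 1.18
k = -3.65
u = 0.00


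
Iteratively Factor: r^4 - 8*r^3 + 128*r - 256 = (r - 4)*(r^3 - 4*r^2 - 16*r + 64) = (r - 4)^2*(r^2 - 16) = (r - 4)^2*(r + 4)*(r - 4)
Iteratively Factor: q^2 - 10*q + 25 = (q - 5)*(q - 5)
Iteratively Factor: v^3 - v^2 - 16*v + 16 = (v + 4)*(v^2 - 5*v + 4) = (v - 4)*(v + 4)*(v - 1)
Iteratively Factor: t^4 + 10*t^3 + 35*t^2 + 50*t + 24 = (t + 3)*(t^3 + 7*t^2 + 14*t + 8) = (t + 1)*(t + 3)*(t^2 + 6*t + 8) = (t + 1)*(t + 2)*(t + 3)*(t + 4)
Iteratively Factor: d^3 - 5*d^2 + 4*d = (d - 1)*(d^2 - 4*d) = d*(d - 1)*(d - 4)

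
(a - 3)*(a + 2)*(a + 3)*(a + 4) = a^4 + 6*a^3 - a^2 - 54*a - 72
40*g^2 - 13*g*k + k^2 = (-8*g + k)*(-5*g + k)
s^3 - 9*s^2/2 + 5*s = s*(s - 5/2)*(s - 2)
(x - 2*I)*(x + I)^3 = x^4 + I*x^3 + 3*x^2 + 5*I*x - 2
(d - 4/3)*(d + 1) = d^2 - d/3 - 4/3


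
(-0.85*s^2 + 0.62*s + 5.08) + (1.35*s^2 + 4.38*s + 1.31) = 0.5*s^2 + 5.0*s + 6.39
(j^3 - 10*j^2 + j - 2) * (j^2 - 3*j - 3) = j^5 - 13*j^4 + 28*j^3 + 25*j^2 + 3*j + 6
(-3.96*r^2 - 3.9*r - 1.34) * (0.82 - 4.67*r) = 18.4932*r^3 + 14.9658*r^2 + 3.0598*r - 1.0988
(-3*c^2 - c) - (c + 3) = -3*c^2 - 2*c - 3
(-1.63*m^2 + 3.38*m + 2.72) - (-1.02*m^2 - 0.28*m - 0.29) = -0.61*m^2 + 3.66*m + 3.01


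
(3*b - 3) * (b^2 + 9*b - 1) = 3*b^3 + 24*b^2 - 30*b + 3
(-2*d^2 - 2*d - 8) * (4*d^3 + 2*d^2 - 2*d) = -8*d^5 - 12*d^4 - 32*d^3 - 12*d^2 + 16*d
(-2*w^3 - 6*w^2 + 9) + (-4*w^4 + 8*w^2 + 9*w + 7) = -4*w^4 - 2*w^3 + 2*w^2 + 9*w + 16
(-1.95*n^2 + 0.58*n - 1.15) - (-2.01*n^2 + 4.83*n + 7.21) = 0.0599999999999998*n^2 - 4.25*n - 8.36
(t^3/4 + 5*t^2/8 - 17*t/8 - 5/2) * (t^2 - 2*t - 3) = t^5/4 + t^4/8 - 33*t^3/8 - t^2/8 + 91*t/8 + 15/2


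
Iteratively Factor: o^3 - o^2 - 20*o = (o)*(o^2 - o - 20) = o*(o + 4)*(o - 5)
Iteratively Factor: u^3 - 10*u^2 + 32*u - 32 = (u - 4)*(u^2 - 6*u + 8) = (u - 4)*(u - 2)*(u - 4)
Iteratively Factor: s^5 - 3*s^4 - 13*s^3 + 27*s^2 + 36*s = (s)*(s^4 - 3*s^3 - 13*s^2 + 27*s + 36) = s*(s + 1)*(s^3 - 4*s^2 - 9*s + 36) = s*(s - 4)*(s + 1)*(s^2 - 9) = s*(s - 4)*(s + 1)*(s + 3)*(s - 3)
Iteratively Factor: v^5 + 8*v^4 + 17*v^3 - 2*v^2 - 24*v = (v + 3)*(v^4 + 5*v^3 + 2*v^2 - 8*v) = (v + 3)*(v + 4)*(v^3 + v^2 - 2*v) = (v + 2)*(v + 3)*(v + 4)*(v^2 - v) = v*(v + 2)*(v + 3)*(v + 4)*(v - 1)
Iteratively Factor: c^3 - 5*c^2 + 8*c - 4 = (c - 2)*(c^2 - 3*c + 2) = (c - 2)^2*(c - 1)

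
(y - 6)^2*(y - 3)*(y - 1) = y^4 - 16*y^3 + 87*y^2 - 180*y + 108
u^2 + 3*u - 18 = (u - 3)*(u + 6)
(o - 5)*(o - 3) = o^2 - 8*o + 15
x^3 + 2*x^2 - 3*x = x*(x - 1)*(x + 3)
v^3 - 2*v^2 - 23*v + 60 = (v - 4)*(v - 3)*(v + 5)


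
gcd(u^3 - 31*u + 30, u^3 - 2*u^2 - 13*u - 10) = u - 5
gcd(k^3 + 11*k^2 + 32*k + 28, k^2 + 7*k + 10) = k + 2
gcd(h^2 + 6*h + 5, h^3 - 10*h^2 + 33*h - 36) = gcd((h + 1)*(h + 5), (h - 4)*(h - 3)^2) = 1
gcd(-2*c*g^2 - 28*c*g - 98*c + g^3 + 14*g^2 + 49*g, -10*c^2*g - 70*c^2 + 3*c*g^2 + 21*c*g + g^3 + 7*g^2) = 2*c*g + 14*c - g^2 - 7*g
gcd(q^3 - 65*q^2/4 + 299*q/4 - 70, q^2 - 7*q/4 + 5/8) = q - 5/4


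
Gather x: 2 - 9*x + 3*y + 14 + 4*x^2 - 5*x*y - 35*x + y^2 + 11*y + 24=4*x^2 + x*(-5*y - 44) + y^2 + 14*y + 40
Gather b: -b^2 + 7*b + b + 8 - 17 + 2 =-b^2 + 8*b - 7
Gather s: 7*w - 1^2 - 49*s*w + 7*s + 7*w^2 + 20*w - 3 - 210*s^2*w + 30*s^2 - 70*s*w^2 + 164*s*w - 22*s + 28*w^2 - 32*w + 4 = s^2*(30 - 210*w) + s*(-70*w^2 + 115*w - 15) + 35*w^2 - 5*w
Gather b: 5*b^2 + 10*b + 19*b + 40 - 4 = 5*b^2 + 29*b + 36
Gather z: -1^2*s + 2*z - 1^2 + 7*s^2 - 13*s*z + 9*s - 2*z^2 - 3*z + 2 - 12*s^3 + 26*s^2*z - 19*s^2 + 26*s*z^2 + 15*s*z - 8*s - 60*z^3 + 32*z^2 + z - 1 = -12*s^3 - 12*s^2 - 60*z^3 + z^2*(26*s + 30) + z*(26*s^2 + 2*s)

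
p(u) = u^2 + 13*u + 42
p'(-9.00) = -5.00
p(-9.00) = 6.00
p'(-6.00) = 1.00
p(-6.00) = 0.00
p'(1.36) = 15.72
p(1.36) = 61.53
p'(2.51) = 18.02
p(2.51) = 80.93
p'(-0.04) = 12.92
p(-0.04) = 41.48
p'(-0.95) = 11.10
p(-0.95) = 30.55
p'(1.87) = 16.74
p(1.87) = 69.81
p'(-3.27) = 6.46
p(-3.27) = 10.18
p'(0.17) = 13.34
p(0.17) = 44.24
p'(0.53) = 14.06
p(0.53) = 49.17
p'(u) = 2*u + 13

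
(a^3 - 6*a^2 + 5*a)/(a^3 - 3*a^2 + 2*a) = (a - 5)/(a - 2)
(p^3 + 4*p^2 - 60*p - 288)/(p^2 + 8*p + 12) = (p^2 - 2*p - 48)/(p + 2)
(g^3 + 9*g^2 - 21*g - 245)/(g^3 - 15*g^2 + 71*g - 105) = (g^2 + 14*g + 49)/(g^2 - 10*g + 21)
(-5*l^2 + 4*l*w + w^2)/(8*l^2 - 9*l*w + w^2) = (5*l + w)/(-8*l + w)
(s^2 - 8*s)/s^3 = (s - 8)/s^2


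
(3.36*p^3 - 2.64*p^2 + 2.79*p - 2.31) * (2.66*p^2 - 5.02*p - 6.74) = 8.9376*p^5 - 23.8896*p^4 - 1.9722*p^3 - 2.3568*p^2 - 7.2084*p + 15.5694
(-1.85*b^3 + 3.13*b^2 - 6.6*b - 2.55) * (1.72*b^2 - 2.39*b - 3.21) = -3.182*b^5 + 9.8051*b^4 - 12.8942*b^3 + 1.3407*b^2 + 27.2805*b + 8.1855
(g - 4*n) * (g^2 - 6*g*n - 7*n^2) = g^3 - 10*g^2*n + 17*g*n^2 + 28*n^3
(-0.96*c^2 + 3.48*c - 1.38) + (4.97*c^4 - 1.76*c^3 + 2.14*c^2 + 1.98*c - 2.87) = 4.97*c^4 - 1.76*c^3 + 1.18*c^2 + 5.46*c - 4.25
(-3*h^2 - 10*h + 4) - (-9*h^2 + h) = 6*h^2 - 11*h + 4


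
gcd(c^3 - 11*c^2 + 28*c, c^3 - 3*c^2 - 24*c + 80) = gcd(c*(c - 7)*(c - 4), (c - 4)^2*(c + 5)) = c - 4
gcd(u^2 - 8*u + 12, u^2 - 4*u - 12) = u - 6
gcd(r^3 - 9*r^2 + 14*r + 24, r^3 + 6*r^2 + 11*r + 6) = r + 1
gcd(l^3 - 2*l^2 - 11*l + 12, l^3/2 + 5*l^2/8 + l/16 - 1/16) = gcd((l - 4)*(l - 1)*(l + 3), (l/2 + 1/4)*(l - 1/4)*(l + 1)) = 1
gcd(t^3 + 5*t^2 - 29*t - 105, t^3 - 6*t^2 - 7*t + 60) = t^2 - 2*t - 15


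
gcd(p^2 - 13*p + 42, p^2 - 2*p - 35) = p - 7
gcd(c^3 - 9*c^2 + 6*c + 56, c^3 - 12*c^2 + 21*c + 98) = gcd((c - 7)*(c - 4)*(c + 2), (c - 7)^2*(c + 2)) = c^2 - 5*c - 14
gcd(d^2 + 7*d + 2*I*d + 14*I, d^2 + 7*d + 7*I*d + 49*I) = d + 7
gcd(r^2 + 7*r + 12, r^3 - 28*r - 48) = r + 4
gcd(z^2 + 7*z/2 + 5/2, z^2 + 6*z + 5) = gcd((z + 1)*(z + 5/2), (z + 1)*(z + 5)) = z + 1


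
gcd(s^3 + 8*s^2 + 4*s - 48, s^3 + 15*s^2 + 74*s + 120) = s^2 + 10*s + 24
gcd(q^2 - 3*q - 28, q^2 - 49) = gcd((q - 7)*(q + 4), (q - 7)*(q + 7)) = q - 7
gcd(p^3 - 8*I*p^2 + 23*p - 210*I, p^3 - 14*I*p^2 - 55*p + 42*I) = p^2 - 13*I*p - 42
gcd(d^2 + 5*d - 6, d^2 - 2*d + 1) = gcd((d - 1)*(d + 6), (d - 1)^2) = d - 1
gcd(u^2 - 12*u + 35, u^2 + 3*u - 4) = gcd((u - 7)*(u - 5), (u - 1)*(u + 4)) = 1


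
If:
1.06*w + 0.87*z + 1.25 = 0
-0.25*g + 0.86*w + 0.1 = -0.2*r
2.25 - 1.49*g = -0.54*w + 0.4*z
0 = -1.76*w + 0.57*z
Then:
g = 1.67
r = 3.02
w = -0.33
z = -1.03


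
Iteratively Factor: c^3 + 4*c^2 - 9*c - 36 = (c + 3)*(c^2 + c - 12) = (c + 3)*(c + 4)*(c - 3)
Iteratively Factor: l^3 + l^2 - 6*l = (l)*(l^2 + l - 6) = l*(l + 3)*(l - 2)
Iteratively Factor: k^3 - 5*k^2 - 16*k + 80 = (k - 5)*(k^2 - 16) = (k - 5)*(k + 4)*(k - 4)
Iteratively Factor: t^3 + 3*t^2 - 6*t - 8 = (t + 4)*(t^2 - t - 2) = (t + 1)*(t + 4)*(t - 2)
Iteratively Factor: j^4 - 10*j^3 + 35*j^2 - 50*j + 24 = (j - 4)*(j^3 - 6*j^2 + 11*j - 6) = (j - 4)*(j - 2)*(j^2 - 4*j + 3) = (j - 4)*(j - 3)*(j - 2)*(j - 1)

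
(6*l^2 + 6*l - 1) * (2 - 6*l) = -36*l^3 - 24*l^2 + 18*l - 2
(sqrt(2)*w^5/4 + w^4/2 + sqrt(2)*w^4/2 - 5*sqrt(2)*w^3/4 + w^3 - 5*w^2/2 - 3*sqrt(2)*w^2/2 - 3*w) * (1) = sqrt(2)*w^5/4 + w^4/2 + sqrt(2)*w^4/2 - 5*sqrt(2)*w^3/4 + w^3 - 5*w^2/2 - 3*sqrt(2)*w^2/2 - 3*w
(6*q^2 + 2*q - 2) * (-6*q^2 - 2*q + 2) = -36*q^4 - 24*q^3 + 20*q^2 + 8*q - 4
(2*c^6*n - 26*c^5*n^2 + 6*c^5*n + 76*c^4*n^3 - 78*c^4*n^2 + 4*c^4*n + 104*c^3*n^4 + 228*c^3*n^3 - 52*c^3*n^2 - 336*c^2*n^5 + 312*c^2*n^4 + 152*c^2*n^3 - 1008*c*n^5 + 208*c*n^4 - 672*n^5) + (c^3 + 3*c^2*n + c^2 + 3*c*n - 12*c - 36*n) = 2*c^6*n - 26*c^5*n^2 + 6*c^5*n + 76*c^4*n^3 - 78*c^4*n^2 + 4*c^4*n + 104*c^3*n^4 + 228*c^3*n^3 - 52*c^3*n^2 + c^3 - 336*c^2*n^5 + 312*c^2*n^4 + 152*c^2*n^3 + 3*c^2*n + c^2 - 1008*c*n^5 + 208*c*n^4 + 3*c*n - 12*c - 672*n^5 - 36*n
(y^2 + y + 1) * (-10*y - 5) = -10*y^3 - 15*y^2 - 15*y - 5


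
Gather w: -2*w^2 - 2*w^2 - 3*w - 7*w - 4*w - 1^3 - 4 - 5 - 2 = -4*w^2 - 14*w - 12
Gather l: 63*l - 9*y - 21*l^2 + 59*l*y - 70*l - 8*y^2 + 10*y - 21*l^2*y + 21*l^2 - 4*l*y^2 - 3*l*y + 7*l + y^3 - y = -21*l^2*y + l*(-4*y^2 + 56*y) + y^3 - 8*y^2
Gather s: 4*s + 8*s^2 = 8*s^2 + 4*s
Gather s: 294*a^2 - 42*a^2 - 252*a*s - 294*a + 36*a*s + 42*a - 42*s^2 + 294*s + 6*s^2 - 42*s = 252*a^2 - 252*a - 36*s^2 + s*(252 - 216*a)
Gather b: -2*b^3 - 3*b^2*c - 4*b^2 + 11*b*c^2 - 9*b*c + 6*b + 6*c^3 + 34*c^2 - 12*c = -2*b^3 + b^2*(-3*c - 4) + b*(11*c^2 - 9*c + 6) + 6*c^3 + 34*c^2 - 12*c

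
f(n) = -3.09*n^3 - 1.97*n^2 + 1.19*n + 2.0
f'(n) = -9.27*n^2 - 3.94*n + 1.19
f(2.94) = -90.05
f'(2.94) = -90.52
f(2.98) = -93.72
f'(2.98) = -92.87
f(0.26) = 2.12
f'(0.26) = -0.46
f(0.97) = -1.52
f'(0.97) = -11.35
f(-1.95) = 15.10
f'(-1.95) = -26.38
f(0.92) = -0.98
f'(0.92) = -10.28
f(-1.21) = 3.15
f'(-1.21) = -7.61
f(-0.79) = 1.35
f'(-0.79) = -1.48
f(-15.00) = 9969.65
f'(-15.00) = -2025.46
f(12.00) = -5606.92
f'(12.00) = -1380.97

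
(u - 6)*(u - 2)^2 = u^3 - 10*u^2 + 28*u - 24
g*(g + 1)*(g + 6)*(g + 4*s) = g^4 + 4*g^3*s + 7*g^3 + 28*g^2*s + 6*g^2 + 24*g*s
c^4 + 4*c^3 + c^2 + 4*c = c*(c + 4)*(c - I)*(c + I)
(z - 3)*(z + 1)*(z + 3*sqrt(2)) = z^3 - 2*z^2 + 3*sqrt(2)*z^2 - 6*sqrt(2)*z - 3*z - 9*sqrt(2)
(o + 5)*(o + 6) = o^2 + 11*o + 30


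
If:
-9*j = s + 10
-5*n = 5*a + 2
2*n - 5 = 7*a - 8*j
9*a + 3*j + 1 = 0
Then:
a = -127/495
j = 24/55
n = -71/495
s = -766/55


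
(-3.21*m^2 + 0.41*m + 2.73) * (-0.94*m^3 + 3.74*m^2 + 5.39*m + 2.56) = 3.0174*m^5 - 12.3908*m^4 - 18.3347*m^3 + 4.2025*m^2 + 15.7643*m + 6.9888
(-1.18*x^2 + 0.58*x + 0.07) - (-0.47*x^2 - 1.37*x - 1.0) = -0.71*x^2 + 1.95*x + 1.07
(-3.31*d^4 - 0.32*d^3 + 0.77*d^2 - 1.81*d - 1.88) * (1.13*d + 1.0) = -3.7403*d^5 - 3.6716*d^4 + 0.5501*d^3 - 1.2753*d^2 - 3.9344*d - 1.88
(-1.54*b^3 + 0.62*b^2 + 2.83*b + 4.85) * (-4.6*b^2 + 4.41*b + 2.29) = 7.084*b^5 - 9.6434*b^4 - 13.8104*b^3 - 8.40989999999999*b^2 + 27.8692*b + 11.1065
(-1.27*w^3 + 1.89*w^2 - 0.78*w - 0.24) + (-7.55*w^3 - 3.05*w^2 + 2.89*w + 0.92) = -8.82*w^3 - 1.16*w^2 + 2.11*w + 0.68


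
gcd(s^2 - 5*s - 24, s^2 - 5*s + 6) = 1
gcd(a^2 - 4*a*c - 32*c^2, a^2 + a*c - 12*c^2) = a + 4*c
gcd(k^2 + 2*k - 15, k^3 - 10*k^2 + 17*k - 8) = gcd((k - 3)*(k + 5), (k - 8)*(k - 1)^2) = 1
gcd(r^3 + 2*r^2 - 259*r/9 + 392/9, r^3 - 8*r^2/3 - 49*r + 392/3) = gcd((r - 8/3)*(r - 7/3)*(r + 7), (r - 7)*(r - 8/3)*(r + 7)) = r^2 + 13*r/3 - 56/3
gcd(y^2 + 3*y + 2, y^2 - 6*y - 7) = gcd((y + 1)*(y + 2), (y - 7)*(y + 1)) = y + 1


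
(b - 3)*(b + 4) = b^2 + b - 12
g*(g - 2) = g^2 - 2*g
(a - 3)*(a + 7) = a^2 + 4*a - 21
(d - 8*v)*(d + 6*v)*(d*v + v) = d^3*v - 2*d^2*v^2 + d^2*v - 48*d*v^3 - 2*d*v^2 - 48*v^3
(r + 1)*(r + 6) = r^2 + 7*r + 6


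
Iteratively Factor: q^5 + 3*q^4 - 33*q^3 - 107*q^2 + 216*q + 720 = (q + 4)*(q^4 - q^3 - 29*q^2 + 9*q + 180) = (q + 3)*(q + 4)*(q^3 - 4*q^2 - 17*q + 60) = (q + 3)*(q + 4)^2*(q^2 - 8*q + 15) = (q - 5)*(q + 3)*(q + 4)^2*(q - 3)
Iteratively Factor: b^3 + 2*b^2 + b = (b + 1)*(b^2 + b) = (b + 1)^2*(b)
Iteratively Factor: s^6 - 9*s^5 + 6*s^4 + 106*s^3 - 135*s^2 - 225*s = (s - 5)*(s^5 - 4*s^4 - 14*s^3 + 36*s^2 + 45*s) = (s - 5)*(s + 1)*(s^4 - 5*s^3 - 9*s^2 + 45*s) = (s - 5)*(s - 3)*(s + 1)*(s^3 - 2*s^2 - 15*s) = (s - 5)*(s - 3)*(s + 1)*(s + 3)*(s^2 - 5*s) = s*(s - 5)*(s - 3)*(s + 1)*(s + 3)*(s - 5)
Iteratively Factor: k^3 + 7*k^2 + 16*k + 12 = (k + 2)*(k^2 + 5*k + 6) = (k + 2)^2*(k + 3)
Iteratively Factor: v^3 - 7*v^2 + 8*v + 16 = (v - 4)*(v^2 - 3*v - 4) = (v - 4)*(v + 1)*(v - 4)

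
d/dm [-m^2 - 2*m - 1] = -2*m - 2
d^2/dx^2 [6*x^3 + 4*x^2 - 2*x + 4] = 36*x + 8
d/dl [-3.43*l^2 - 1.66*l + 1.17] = -6.86*l - 1.66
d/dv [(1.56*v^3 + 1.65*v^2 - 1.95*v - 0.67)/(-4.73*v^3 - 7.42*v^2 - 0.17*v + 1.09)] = (-3.7707*v^4 - 18.9774*v^3 - 19.1556*v^2 - 6.3458*v - 2.2394)/(22.3729*v^6 + 70.1932*v^5 + 56.6646*v^4 - 7.7886*v^3 - 16.1467*v^2 - 0.3706*v + 1.1881)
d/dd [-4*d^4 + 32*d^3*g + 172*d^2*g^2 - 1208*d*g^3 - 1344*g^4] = -16*d^3 + 96*d^2*g + 344*d*g^2 - 1208*g^3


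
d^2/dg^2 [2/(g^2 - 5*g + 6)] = 4*(-g^2 + 5*g + (2*g - 5)^2 - 6)/(g^2 - 5*g + 6)^3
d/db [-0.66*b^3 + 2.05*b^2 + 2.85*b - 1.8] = -1.98*b^2 + 4.1*b + 2.85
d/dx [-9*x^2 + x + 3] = 1 - 18*x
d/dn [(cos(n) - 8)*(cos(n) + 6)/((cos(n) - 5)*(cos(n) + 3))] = 66*(1 - cos(n))*sin(n)/((cos(n) - 5)^2*(cos(n) + 3)^2)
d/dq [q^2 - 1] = 2*q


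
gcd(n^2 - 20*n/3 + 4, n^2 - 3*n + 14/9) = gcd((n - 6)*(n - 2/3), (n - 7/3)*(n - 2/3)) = n - 2/3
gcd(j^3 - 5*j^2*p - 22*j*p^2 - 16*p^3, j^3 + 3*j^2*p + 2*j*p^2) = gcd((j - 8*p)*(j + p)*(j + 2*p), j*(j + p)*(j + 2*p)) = j^2 + 3*j*p + 2*p^2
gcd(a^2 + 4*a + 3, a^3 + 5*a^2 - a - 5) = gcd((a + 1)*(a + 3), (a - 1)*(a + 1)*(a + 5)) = a + 1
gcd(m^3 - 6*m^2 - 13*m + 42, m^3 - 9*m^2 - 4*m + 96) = m + 3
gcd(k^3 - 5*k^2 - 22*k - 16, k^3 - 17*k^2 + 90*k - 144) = k - 8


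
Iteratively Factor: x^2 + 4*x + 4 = (x + 2)*(x + 2)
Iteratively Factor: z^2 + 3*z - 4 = (z - 1)*(z + 4)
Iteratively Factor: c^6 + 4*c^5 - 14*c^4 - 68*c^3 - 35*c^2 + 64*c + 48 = (c - 1)*(c^5 + 5*c^4 - 9*c^3 - 77*c^2 - 112*c - 48) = (c - 1)*(c + 4)*(c^4 + c^3 - 13*c^2 - 25*c - 12) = (c - 1)*(c + 3)*(c + 4)*(c^3 - 2*c^2 - 7*c - 4) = (c - 1)*(c + 1)*(c + 3)*(c + 4)*(c^2 - 3*c - 4) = (c - 1)*(c + 1)^2*(c + 3)*(c + 4)*(c - 4)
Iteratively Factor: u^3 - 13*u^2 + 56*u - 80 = (u - 4)*(u^2 - 9*u + 20) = (u - 4)^2*(u - 5)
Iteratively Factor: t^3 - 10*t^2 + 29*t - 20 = (t - 4)*(t^2 - 6*t + 5) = (t - 5)*(t - 4)*(t - 1)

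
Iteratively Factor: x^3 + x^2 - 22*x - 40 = (x - 5)*(x^2 + 6*x + 8) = (x - 5)*(x + 4)*(x + 2)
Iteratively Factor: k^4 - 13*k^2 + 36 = (k + 2)*(k^3 - 2*k^2 - 9*k + 18) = (k - 3)*(k + 2)*(k^2 + k - 6) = (k - 3)*(k + 2)*(k + 3)*(k - 2)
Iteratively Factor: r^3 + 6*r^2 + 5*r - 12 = (r + 3)*(r^2 + 3*r - 4) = (r + 3)*(r + 4)*(r - 1)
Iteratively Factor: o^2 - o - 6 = (o + 2)*(o - 3)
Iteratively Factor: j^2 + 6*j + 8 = (j + 4)*(j + 2)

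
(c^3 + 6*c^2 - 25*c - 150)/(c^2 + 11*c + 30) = c - 5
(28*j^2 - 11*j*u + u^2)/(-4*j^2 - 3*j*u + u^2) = (-7*j + u)/(j + u)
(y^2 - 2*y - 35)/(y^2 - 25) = (y - 7)/(y - 5)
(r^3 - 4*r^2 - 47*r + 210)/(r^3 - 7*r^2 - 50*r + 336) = (r - 5)/(r - 8)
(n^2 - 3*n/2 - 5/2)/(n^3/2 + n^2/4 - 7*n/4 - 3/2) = 2*(2*n - 5)/(2*n^2 - n - 6)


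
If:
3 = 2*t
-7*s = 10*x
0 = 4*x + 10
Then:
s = 25/7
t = 3/2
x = -5/2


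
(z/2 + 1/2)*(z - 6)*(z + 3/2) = z^3/2 - 7*z^2/4 - 27*z/4 - 9/2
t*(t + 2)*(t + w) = t^3 + t^2*w + 2*t^2 + 2*t*w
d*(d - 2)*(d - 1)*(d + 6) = d^4 + 3*d^3 - 16*d^2 + 12*d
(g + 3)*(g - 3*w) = g^2 - 3*g*w + 3*g - 9*w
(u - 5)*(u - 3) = u^2 - 8*u + 15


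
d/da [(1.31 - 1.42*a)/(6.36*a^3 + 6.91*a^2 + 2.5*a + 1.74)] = (18.0624*a^3 - 15.1826*a^2 - 18.1042*a - 5.7458)/(40.4496*a^6 + 87.8952*a^5 + 79.5481*a^4 + 56.6828*a^3 + 30.2968*a^2 + 8.7*a + 3.0276)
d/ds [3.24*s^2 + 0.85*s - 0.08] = 6.48*s + 0.85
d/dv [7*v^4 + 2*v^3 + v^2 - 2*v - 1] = 28*v^3 + 6*v^2 + 2*v - 2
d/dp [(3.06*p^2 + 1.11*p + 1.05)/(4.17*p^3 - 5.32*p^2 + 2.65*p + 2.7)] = (-12.7602*p^4 - 9.2574*p^3 + 0.8787*p^2 + 27.696*p + 0.2145)/(17.3889*p^6 - 44.3688*p^5 + 50.4034*p^4 - 5.678*p^3 - 21.7055*p^2 + 14.31*p + 7.29)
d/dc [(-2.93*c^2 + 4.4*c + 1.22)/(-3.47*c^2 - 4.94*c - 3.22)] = (29.7422*c^2 + 27.336*c - 8.1412)/(12.0409*c^4 + 34.2836*c^3 + 46.7504*c^2 + 31.8136*c + 10.3684)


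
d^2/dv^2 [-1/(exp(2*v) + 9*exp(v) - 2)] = (-2*(2*exp(v) + 9)^2*exp(v) + (4*exp(v) + 9)*(exp(2*v) + 9*exp(v) - 2))*exp(v)/(exp(2*v) + 9*exp(v) - 2)^3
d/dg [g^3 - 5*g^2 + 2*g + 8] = 3*g^2 - 10*g + 2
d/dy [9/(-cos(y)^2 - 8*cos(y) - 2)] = -18*(cos(y) + 4)*sin(y)/(cos(y)^2 + 8*cos(y) + 2)^2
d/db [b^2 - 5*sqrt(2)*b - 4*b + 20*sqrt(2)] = 2*b - 5*sqrt(2) - 4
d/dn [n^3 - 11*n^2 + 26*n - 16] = 3*n^2 - 22*n + 26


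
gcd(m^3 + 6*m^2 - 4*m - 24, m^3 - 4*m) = m^2 - 4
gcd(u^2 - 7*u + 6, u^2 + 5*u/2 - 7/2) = u - 1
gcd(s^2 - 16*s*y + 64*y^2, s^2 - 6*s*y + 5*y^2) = 1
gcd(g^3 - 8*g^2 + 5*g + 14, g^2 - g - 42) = g - 7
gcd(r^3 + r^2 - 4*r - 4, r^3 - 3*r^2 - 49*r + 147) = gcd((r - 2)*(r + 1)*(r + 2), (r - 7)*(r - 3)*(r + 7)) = 1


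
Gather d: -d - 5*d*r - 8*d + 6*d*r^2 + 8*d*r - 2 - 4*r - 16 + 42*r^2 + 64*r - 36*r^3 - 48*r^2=d*(6*r^2 + 3*r - 9) - 36*r^3 - 6*r^2 + 60*r - 18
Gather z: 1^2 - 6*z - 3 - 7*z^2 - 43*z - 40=-7*z^2 - 49*z - 42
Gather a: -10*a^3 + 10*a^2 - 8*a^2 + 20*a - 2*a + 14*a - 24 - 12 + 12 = -10*a^3 + 2*a^2 + 32*a - 24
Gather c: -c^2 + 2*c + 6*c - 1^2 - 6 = -c^2 + 8*c - 7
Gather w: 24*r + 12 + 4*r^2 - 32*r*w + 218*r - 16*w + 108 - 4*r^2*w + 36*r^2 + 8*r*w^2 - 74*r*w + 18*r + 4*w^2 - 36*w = 40*r^2 + 260*r + w^2*(8*r + 4) + w*(-4*r^2 - 106*r - 52) + 120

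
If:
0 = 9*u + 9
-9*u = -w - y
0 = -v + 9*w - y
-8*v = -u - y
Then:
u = -1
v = -91/81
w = -82/81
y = -647/81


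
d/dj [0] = 0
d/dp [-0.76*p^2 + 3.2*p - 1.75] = 3.2 - 1.52*p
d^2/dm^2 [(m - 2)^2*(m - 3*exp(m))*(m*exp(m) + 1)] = m^4*exp(m) - 12*m^3*exp(2*m) + 4*m^3*exp(m) + 12*m^2*exp(2*m) - 11*m^2*exp(m) + 30*m*exp(2*m) - 8*m*exp(m) + 6*m - 24*exp(2*m) + 14*exp(m) - 8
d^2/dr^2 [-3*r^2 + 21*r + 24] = -6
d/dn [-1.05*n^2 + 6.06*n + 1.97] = 6.06 - 2.1*n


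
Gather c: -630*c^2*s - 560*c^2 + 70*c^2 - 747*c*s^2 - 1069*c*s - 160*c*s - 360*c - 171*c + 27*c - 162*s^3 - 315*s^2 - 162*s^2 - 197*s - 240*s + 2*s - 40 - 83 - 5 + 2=c^2*(-630*s - 490) + c*(-747*s^2 - 1229*s - 504) - 162*s^3 - 477*s^2 - 435*s - 126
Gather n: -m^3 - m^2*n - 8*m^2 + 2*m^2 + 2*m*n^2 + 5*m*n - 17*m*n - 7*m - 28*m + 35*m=-m^3 - 6*m^2 + 2*m*n^2 + n*(-m^2 - 12*m)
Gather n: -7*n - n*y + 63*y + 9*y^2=n*(-y - 7) + 9*y^2 + 63*y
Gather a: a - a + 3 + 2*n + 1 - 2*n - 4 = 0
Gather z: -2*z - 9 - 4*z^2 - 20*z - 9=-4*z^2 - 22*z - 18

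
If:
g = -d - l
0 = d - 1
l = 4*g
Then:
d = 1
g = -1/5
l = -4/5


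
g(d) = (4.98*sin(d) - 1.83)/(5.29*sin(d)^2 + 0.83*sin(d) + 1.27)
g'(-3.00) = -2.87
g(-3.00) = -2.01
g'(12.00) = -1.55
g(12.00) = -1.92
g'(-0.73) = -1.33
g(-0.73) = -1.68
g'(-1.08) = -0.65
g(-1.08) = -1.34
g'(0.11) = 4.73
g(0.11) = -0.90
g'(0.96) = 0.11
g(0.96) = 0.41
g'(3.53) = 1.03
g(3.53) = -2.17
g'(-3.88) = -0.37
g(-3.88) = 0.36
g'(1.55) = 0.00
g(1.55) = 0.43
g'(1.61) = -0.00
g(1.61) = 0.43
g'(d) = (-10.58*sin(d)*cos(d) - 0.83*cos(d))*(4.98*sin(d) - 1.83)/(5.29*sin(d)^2 + 0.83*sin(d) + 1.27)^2 + 4.98*cos(d)/(5.29*sin(d)^2 + 0.83*sin(d) + 1.27)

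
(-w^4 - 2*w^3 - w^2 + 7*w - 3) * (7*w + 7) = -7*w^5 - 21*w^4 - 21*w^3 + 42*w^2 + 28*w - 21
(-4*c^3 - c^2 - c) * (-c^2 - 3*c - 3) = 4*c^5 + 13*c^4 + 16*c^3 + 6*c^2 + 3*c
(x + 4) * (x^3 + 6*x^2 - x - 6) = x^4 + 10*x^3 + 23*x^2 - 10*x - 24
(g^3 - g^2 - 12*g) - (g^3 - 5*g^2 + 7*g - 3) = 4*g^2 - 19*g + 3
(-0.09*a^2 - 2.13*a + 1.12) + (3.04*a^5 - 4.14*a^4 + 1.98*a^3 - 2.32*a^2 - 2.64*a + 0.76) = 3.04*a^5 - 4.14*a^4 + 1.98*a^3 - 2.41*a^2 - 4.77*a + 1.88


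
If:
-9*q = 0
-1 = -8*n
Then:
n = 1/8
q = 0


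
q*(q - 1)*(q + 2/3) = q^3 - q^2/3 - 2*q/3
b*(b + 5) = b^2 + 5*b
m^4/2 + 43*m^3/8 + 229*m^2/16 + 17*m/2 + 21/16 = (m/2 + 1/4)*(m + 1/4)*(m + 3)*(m + 7)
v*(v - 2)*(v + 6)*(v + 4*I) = v^4 + 4*v^3 + 4*I*v^3 - 12*v^2 + 16*I*v^2 - 48*I*v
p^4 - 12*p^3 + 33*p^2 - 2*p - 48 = (p - 8)*(p - 3)*(p - 2)*(p + 1)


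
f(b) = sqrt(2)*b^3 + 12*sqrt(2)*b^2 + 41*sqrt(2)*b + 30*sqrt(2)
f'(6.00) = 414.36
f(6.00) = 1306.73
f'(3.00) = 197.99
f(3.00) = 407.29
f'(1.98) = 141.82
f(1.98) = 234.74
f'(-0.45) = 43.57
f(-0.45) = 19.64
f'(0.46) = 74.49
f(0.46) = 72.83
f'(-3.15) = -6.83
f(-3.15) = -16.03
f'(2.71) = 181.12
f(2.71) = 352.34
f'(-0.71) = 36.02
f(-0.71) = 9.31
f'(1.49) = 117.97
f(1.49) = 171.18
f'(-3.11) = -6.54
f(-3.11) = -16.30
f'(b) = 3*sqrt(2)*b^2 + 24*sqrt(2)*b + 41*sqrt(2)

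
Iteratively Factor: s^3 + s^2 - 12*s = (s - 3)*(s^2 + 4*s) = (s - 3)*(s + 4)*(s)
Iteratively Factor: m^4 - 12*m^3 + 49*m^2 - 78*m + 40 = (m - 4)*(m^3 - 8*m^2 + 17*m - 10) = (m - 4)*(m - 2)*(m^2 - 6*m + 5) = (m - 5)*(m - 4)*(m - 2)*(m - 1)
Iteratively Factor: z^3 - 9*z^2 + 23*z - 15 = (z - 3)*(z^2 - 6*z + 5) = (z - 5)*(z - 3)*(z - 1)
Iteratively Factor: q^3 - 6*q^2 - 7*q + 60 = (q - 5)*(q^2 - q - 12) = (q - 5)*(q - 4)*(q + 3)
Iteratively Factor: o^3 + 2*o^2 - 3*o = (o)*(o^2 + 2*o - 3) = o*(o + 3)*(o - 1)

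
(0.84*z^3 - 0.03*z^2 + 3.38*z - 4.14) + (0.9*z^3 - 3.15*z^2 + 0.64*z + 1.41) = 1.74*z^3 - 3.18*z^2 + 4.02*z - 2.73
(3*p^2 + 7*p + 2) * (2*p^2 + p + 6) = 6*p^4 + 17*p^3 + 29*p^2 + 44*p + 12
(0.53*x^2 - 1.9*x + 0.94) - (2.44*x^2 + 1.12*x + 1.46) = -1.91*x^2 - 3.02*x - 0.52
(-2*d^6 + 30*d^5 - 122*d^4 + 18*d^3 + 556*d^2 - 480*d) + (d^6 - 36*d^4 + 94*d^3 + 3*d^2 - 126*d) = -d^6 + 30*d^5 - 158*d^4 + 112*d^3 + 559*d^2 - 606*d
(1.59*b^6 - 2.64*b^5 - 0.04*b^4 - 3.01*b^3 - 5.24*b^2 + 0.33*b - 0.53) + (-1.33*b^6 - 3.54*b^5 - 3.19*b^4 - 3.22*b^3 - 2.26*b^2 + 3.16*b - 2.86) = 0.26*b^6 - 6.18*b^5 - 3.23*b^4 - 6.23*b^3 - 7.5*b^2 + 3.49*b - 3.39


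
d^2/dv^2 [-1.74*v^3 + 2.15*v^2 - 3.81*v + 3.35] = 4.3 - 10.44*v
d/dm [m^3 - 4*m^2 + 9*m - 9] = 3*m^2 - 8*m + 9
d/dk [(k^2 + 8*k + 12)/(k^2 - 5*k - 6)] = (-13*k^2 - 36*k + 12)/(k^4 - 10*k^3 + 13*k^2 + 60*k + 36)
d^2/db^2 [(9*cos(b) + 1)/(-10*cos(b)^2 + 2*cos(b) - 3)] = (-2025*(1 - cos(2*b))^2*cos(b) - 145*(1 - cos(2*b))^2 + 1233*cos(b) - 249*cos(2*b) - 930*cos(3*b) + 450*cos(5*b) + 387)/(2*cos(b) - 5*cos(2*b) - 8)^3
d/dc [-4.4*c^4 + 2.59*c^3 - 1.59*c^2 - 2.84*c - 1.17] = -17.6*c^3 + 7.77*c^2 - 3.18*c - 2.84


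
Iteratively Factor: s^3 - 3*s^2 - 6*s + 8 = (s + 2)*(s^2 - 5*s + 4) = (s - 1)*(s + 2)*(s - 4)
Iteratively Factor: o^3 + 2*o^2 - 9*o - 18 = (o - 3)*(o^2 + 5*o + 6) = (o - 3)*(o + 2)*(o + 3)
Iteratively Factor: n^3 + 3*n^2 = (n + 3)*(n^2) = n*(n + 3)*(n)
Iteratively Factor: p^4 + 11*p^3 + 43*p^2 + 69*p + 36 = (p + 3)*(p^3 + 8*p^2 + 19*p + 12) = (p + 3)^2*(p^2 + 5*p + 4) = (p + 3)^2*(p + 4)*(p + 1)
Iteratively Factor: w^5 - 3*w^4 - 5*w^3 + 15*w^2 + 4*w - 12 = (w - 1)*(w^4 - 2*w^3 - 7*w^2 + 8*w + 12) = (w - 1)*(w + 2)*(w^3 - 4*w^2 + w + 6) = (w - 2)*(w - 1)*(w + 2)*(w^2 - 2*w - 3) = (w - 3)*(w - 2)*(w - 1)*(w + 2)*(w + 1)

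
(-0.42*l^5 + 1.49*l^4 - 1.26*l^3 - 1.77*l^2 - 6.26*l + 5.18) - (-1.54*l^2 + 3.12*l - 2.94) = -0.42*l^5 + 1.49*l^4 - 1.26*l^3 - 0.23*l^2 - 9.38*l + 8.12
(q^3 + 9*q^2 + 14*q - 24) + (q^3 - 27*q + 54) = 2*q^3 + 9*q^2 - 13*q + 30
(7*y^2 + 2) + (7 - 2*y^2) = 5*y^2 + 9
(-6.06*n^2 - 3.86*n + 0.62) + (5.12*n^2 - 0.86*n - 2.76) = -0.94*n^2 - 4.72*n - 2.14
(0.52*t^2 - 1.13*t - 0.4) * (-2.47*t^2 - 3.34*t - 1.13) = -1.2844*t^4 + 1.0543*t^3 + 4.1746*t^2 + 2.6129*t + 0.452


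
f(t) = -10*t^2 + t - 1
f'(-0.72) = 15.40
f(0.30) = -1.60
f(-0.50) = -4.00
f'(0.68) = -12.60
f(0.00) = -1.00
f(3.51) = -120.69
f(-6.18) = -389.10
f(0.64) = -4.46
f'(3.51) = -69.20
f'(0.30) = -5.00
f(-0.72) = -6.90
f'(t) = 1 - 20*t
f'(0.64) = -11.80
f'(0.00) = 1.00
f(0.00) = -1.00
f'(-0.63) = 13.60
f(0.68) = -4.94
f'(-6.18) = 124.60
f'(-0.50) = 11.00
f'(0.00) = 1.00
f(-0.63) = -5.60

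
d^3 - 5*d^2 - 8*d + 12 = (d - 6)*(d - 1)*(d + 2)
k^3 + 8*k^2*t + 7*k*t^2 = k*(k + t)*(k + 7*t)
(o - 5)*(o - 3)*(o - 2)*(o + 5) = o^4 - 5*o^3 - 19*o^2 + 125*o - 150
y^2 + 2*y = y*(y + 2)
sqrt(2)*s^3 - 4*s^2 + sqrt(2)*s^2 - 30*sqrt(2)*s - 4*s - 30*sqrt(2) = (s - 5*sqrt(2))*(s + 3*sqrt(2))*(sqrt(2)*s + sqrt(2))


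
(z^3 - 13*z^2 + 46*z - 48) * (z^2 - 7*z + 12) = z^5 - 20*z^4 + 149*z^3 - 526*z^2 + 888*z - 576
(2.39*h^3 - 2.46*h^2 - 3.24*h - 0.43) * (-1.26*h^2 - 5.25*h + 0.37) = -3.0114*h^5 - 9.4479*h^4 + 17.8817*h^3 + 16.6416*h^2 + 1.0587*h - 0.1591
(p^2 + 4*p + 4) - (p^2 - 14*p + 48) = 18*p - 44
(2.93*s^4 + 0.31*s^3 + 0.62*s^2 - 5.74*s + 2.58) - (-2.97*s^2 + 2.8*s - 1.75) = 2.93*s^4 + 0.31*s^3 + 3.59*s^2 - 8.54*s + 4.33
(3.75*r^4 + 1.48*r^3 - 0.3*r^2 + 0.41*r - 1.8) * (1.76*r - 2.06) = 6.6*r^5 - 5.1202*r^4 - 3.5768*r^3 + 1.3396*r^2 - 4.0126*r + 3.708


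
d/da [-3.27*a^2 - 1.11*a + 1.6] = -6.54*a - 1.11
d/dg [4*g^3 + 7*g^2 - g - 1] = 12*g^2 + 14*g - 1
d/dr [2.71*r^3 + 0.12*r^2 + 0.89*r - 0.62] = 8.13*r^2 + 0.24*r + 0.89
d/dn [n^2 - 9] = 2*n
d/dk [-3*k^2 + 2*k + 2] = 2 - 6*k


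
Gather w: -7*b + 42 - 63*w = -7*b - 63*w + 42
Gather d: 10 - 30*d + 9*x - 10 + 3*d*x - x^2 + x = d*(3*x - 30) - x^2 + 10*x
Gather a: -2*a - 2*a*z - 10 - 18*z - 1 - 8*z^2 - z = a*(-2*z - 2) - 8*z^2 - 19*z - 11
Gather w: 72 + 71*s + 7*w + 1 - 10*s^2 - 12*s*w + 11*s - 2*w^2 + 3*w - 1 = -10*s^2 + 82*s - 2*w^2 + w*(10 - 12*s) + 72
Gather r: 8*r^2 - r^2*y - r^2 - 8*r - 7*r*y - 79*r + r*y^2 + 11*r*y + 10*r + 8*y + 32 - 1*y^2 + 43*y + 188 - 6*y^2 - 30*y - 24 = r^2*(7 - y) + r*(y^2 + 4*y - 77) - 7*y^2 + 21*y + 196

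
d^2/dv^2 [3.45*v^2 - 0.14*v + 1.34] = 6.90000000000000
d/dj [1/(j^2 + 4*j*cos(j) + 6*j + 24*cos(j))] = 2*(2*j*sin(j) - j + 12*sin(j) - 2*cos(j) - 3)/((j + 6)^2*(j + 4*cos(j))^2)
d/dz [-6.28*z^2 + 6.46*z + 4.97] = 6.46 - 12.56*z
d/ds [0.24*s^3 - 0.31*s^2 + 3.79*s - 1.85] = 0.72*s^2 - 0.62*s + 3.79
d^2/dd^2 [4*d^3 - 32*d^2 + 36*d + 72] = 24*d - 64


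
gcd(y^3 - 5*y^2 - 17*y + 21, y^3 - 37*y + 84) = 1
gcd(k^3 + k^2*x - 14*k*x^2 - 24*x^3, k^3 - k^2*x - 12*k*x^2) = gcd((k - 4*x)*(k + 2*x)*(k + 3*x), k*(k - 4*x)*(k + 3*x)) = -k^2 + k*x + 12*x^2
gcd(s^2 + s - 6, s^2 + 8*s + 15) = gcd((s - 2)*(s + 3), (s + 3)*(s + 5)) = s + 3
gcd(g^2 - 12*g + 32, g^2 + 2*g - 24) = g - 4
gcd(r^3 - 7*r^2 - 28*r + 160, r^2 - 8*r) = r - 8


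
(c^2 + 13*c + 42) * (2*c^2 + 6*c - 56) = 2*c^4 + 32*c^3 + 106*c^2 - 476*c - 2352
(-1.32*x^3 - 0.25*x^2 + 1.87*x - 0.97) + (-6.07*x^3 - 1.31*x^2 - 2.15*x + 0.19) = -7.39*x^3 - 1.56*x^2 - 0.28*x - 0.78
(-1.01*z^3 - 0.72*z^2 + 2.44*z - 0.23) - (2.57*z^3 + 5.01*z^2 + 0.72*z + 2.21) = -3.58*z^3 - 5.73*z^2 + 1.72*z - 2.44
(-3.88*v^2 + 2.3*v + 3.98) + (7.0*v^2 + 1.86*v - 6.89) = 3.12*v^2 + 4.16*v - 2.91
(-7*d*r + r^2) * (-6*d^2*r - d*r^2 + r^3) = 42*d^3*r^2 + d^2*r^3 - 8*d*r^4 + r^5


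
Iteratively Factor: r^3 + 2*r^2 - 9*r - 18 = (r - 3)*(r^2 + 5*r + 6) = (r - 3)*(r + 3)*(r + 2)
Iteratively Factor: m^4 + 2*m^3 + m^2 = (m)*(m^3 + 2*m^2 + m) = m*(m + 1)*(m^2 + m) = m*(m + 1)^2*(m)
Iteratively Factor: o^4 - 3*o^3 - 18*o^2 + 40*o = (o - 2)*(o^3 - o^2 - 20*o) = (o - 5)*(o - 2)*(o^2 + 4*o) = o*(o - 5)*(o - 2)*(o + 4)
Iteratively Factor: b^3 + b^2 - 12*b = (b - 3)*(b^2 + 4*b) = (b - 3)*(b + 4)*(b)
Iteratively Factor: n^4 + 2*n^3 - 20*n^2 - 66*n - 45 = (n - 5)*(n^3 + 7*n^2 + 15*n + 9) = (n - 5)*(n + 1)*(n^2 + 6*n + 9) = (n - 5)*(n + 1)*(n + 3)*(n + 3)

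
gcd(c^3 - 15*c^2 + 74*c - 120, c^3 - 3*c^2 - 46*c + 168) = c^2 - 10*c + 24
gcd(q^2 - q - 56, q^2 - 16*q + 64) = q - 8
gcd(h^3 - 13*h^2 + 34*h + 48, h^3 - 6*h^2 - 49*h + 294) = h - 6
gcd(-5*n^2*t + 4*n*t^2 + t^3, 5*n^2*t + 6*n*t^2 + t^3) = 5*n*t + t^2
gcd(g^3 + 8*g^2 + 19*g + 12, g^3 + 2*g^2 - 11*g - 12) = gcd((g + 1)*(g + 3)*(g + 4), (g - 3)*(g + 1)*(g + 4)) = g^2 + 5*g + 4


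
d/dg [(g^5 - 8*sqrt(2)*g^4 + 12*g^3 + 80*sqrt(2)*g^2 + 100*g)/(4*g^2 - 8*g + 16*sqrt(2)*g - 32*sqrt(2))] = (3*g^6 - 8*g^5 - 180*g^4 + 8*sqrt(2)*g^4 + 96*sqrt(2)*g^3 + 464*g^3 - 448*sqrt(2)*g^2 + 540*g^2 - 2560*g - 800*sqrt(2))/(4*(g^4 - 4*g^3 + 8*sqrt(2)*g^3 - 32*sqrt(2)*g^2 + 36*g^2 - 128*g + 32*sqrt(2)*g + 128))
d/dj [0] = 0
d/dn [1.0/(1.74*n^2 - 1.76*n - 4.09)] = (1.76 - 3.48*n)/(-1.74*n^2 + 1.76*n + 4.09)^2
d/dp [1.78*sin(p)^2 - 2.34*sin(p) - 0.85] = (3.56*sin(p) - 2.34)*cos(p)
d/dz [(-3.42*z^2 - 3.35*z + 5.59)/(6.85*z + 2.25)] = (-23.427*z^2 - 15.39*z - 45.829)/(46.9225*z^2 + 30.825*z + 5.0625)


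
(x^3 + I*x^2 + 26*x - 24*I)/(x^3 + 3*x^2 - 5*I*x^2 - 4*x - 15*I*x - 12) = (x + 6*I)/(x + 3)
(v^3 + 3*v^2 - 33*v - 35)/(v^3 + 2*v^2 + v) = (v^2 + 2*v - 35)/(v*(v + 1))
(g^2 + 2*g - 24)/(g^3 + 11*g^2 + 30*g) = (g - 4)/(g*(g + 5))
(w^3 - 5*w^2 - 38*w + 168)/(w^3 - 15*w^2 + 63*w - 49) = (w^2 + 2*w - 24)/(w^2 - 8*w + 7)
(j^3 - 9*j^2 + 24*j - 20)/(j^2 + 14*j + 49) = (j^3 - 9*j^2 + 24*j - 20)/(j^2 + 14*j + 49)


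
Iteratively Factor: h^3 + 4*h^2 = (h)*(h^2 + 4*h) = h^2*(h + 4)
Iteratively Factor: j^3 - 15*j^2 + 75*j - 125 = (j - 5)*(j^2 - 10*j + 25) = (j - 5)^2*(j - 5)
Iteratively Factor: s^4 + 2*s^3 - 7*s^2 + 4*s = (s + 4)*(s^3 - 2*s^2 + s) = (s - 1)*(s + 4)*(s^2 - s) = (s - 1)^2*(s + 4)*(s)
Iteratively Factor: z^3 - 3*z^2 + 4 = (z - 2)*(z^2 - z - 2) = (z - 2)^2*(z + 1)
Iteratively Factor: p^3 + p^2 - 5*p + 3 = (p - 1)*(p^2 + 2*p - 3) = (p - 1)*(p + 3)*(p - 1)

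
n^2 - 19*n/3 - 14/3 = (n - 7)*(n + 2/3)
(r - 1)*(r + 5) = r^2 + 4*r - 5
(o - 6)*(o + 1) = o^2 - 5*o - 6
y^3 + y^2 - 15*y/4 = y*(y - 3/2)*(y + 5/2)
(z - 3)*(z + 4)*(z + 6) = z^3 + 7*z^2 - 6*z - 72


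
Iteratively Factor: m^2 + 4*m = (m + 4)*(m)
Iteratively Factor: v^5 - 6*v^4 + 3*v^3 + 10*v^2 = (v)*(v^4 - 6*v^3 + 3*v^2 + 10*v) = v*(v - 2)*(v^3 - 4*v^2 - 5*v) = v*(v - 5)*(v - 2)*(v^2 + v) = v^2*(v - 5)*(v - 2)*(v + 1)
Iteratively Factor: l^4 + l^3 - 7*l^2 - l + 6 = (l + 3)*(l^3 - 2*l^2 - l + 2) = (l - 1)*(l + 3)*(l^2 - l - 2) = (l - 2)*(l - 1)*(l + 3)*(l + 1)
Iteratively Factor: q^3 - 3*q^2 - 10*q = (q + 2)*(q^2 - 5*q) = q*(q + 2)*(q - 5)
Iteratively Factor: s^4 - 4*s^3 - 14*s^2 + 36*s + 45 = (s - 3)*(s^3 - s^2 - 17*s - 15) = (s - 3)*(s + 3)*(s^2 - 4*s - 5) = (s - 3)*(s + 1)*(s + 3)*(s - 5)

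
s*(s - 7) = s^2 - 7*s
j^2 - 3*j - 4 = (j - 4)*(j + 1)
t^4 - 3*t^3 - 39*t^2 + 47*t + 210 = (t - 7)*(t - 3)*(t + 2)*(t + 5)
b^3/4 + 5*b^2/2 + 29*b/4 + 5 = (b/4 + 1)*(b + 1)*(b + 5)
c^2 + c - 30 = (c - 5)*(c + 6)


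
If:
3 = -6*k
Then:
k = -1/2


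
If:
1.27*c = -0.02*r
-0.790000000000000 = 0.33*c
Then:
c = -2.39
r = 152.02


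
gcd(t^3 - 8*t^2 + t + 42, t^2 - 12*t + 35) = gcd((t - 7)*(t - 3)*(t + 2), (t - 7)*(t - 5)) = t - 7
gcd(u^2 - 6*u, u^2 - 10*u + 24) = u - 6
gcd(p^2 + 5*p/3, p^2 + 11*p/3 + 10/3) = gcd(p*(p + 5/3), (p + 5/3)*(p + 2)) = p + 5/3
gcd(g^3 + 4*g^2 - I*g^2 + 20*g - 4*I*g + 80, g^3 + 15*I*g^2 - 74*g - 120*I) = g + 4*I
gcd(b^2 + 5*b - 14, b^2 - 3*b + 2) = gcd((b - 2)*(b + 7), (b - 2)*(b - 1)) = b - 2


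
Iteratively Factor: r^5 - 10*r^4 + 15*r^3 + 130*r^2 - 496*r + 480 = (r + 4)*(r^4 - 14*r^3 + 71*r^2 - 154*r + 120) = (r - 5)*(r + 4)*(r^3 - 9*r^2 + 26*r - 24) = (r - 5)*(r - 4)*(r + 4)*(r^2 - 5*r + 6) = (r - 5)*(r - 4)*(r - 2)*(r + 4)*(r - 3)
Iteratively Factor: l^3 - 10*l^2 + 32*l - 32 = (l - 4)*(l^2 - 6*l + 8) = (l - 4)*(l - 2)*(l - 4)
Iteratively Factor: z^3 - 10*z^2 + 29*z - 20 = (z - 5)*(z^2 - 5*z + 4) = (z - 5)*(z - 1)*(z - 4)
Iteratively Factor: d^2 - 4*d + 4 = (d - 2)*(d - 2)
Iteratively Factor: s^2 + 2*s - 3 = (s + 3)*(s - 1)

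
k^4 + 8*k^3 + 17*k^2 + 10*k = k*(k + 1)*(k + 2)*(k + 5)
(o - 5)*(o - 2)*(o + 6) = o^3 - o^2 - 32*o + 60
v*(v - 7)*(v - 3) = v^3 - 10*v^2 + 21*v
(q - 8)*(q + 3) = q^2 - 5*q - 24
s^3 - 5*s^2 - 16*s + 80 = (s - 5)*(s - 4)*(s + 4)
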